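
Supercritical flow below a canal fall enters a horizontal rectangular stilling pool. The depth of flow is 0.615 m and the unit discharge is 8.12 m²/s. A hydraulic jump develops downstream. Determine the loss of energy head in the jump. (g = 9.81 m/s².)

V₁ = q/y₁ = 8.12/0.615 = 13.2 m/s. Fr₁ = V₁/√(g·y₁) = 13.2/√(9.81×0.615) = 5.38.
By Bélanger, y₂/y₁ = ½[√(1 + 8Fr₁²) − 1] = ½[√232.2 − 1] = 7.12.
y₂ = 7.12 × 0.615 = 4.38 m.
Head loss: ΔE = (y₂ − y₁)³/(4y₁y₂) = (4.38 − 0.615)³/(4×0.615×4.38) = 53.3/10.8 = 4.95 m.

ΔE = 4.95 m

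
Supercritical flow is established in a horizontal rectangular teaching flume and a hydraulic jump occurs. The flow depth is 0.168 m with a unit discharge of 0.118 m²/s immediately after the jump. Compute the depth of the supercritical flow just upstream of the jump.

V₂ = q/y₂ = 0.118/0.168 = 0.702 m/s; Fr₂ = V₂/√(g·y₂) = 0.547.
The Bélanger relation is symmetric: y₁/y₂ = ½[√(1 + 8Fr₂²) − 1] = ½[√3.395 − 1] = 0.421.
y₁ = 0.421 × 0.168 = 0.0708 m.

y₁ = 0.0708 m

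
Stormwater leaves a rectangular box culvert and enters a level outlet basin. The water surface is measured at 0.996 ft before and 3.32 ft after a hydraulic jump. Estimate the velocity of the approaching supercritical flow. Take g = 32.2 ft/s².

V₁ = 15.2 ft/s

For a rectangular channel the momentum equation gives q² = ½·g·y₁·y₂·(y₁ + y₂) = ½×32.2×0.996×3.32×4.32 = 230.
q = √230 = 15.2 ft²/s.
V₁ = q/y₁ = 15.2/0.996 = 15.2 ft/s.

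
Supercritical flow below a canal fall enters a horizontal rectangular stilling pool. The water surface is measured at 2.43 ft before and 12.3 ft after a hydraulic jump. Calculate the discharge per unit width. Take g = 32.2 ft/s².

For a rectangular channel the momentum equation gives q² = ½·g·y₁·y₂·(y₁ + y₂) = ½×32.2×2.43×12.3×14.7 = 7088.
q = √7088 = 84.2 ft²/s.

q = 84.2 ft²/s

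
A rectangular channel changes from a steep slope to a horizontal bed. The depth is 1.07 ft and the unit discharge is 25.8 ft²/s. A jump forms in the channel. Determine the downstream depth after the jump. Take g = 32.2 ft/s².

V₁ = q/y₁ = 25.8/1.07 = 24.1 ft/s. Fr₁ = V₁/√(g·y₁) = 24.1/√(32.2×1.07) = 4.11.
By Bélanger, y₂/y₁ = ½[√(1 + 8Fr₁²) − 1] = ½[√136.0 − 1] = 5.33.
y₂ = 5.33 × 1.07 = 5.70 ft.

y₂ = 5.70 ft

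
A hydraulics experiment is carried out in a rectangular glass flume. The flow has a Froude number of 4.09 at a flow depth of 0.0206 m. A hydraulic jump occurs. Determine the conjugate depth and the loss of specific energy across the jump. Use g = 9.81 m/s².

y₂ = 0.109 m; ΔE = 0.0775 m

Fr₁ = 4.09 (given).
Conjugate-depth relation: y₂/y₁ = ½[√(1 + 8Fr₁²) − 1] = ½[√134.8 − 1] = 5.31.
y₂ = 5.31 × 0.0206 = 0.109 m.
Head loss: ΔE = (y₂ − y₁)³/(4y₁y₂) = (0.109 − 0.0206)³/(4×0.0206×0.109) = 0.000698/0.00901 = 0.0775 m.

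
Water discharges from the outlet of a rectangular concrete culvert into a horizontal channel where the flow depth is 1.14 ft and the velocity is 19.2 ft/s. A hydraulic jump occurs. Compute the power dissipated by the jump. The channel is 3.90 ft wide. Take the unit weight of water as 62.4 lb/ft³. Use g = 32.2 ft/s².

Fr₁ = V₁/√(g·y₁) = 19.2/√(32.2×1.14) = 3.17.
Bélanger equation: y₂/y₁ = ½[√(1 + 8Fr₁²) − 1] = ½[√81.34 − 1] = 4.01.
y₂ = 4.01 × 1.14 = 4.57 ft.
Head loss: ΔE = (y₂ − y₁)³/(4y₁y₂) = (4.57 − 1.14)³/(4×1.14×4.57) = 40.4/20.8 = 1.94 ft.
q = V₁·y₁ = 19.2 × 1.14 = 21.9 ft²/s. Q = q·b = 21.9 × 3.90 = 85.4 cfs. P = γ·Q·ΔE/550 = 62.4 × 85.4 × 1.94 / 550 = 18.8 hp.

P = 18.8 hp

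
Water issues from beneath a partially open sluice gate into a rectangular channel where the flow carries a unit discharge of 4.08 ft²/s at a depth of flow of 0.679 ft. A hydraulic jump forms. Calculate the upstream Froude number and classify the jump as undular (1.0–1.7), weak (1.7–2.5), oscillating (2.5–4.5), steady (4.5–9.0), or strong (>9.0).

Fr₁ = 1.29; undular jump

V₁ = q/y₁ = 4.08/0.679 = 6.01 ft/s. Fr₁ = V₁/√(g·y₁) = 6.01/√(32.2×0.679) = 1.29.
Fr₁ = 1.29 lies in the undular range.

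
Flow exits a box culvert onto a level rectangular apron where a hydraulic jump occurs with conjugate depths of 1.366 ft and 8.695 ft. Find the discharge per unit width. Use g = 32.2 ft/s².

q = 43.86 ft²/s

For a rectangular channel the momentum equation gives q² = ½·g·y₁·y₂·(y₁ + y₂) = ½×32.2×1.366×8.695×10.06 = 1924.
q = √1924 = 43.86 ft²/s.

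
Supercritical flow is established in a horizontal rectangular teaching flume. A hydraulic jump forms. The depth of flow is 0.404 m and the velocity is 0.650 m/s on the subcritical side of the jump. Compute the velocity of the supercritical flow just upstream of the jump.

Fr₂ = V₂/√(g·y₂) = 0.650/√(9.81×0.404) = 0.327.
The Bélanger relation is symmetric: y₁/y₂ = ½[√(1 + 8Fr₂²) − 1] = ½[√1.853 − 1] = 0.181.
y₁ = 0.181 × 0.404 = 0.0730 m.
V₁ = q/y₁ = 0.263/0.0730 = 3.60 m/s.

V₁ = 3.60 m/s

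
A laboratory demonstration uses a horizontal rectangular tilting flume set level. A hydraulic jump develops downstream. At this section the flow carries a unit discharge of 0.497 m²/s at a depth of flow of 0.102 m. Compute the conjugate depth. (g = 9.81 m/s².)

V₁ = q/y₁ = 0.497/0.102 = 4.87 m/s. Fr₁ = V₁/√(g·y₁) = 4.87/√(9.81×0.102) = 4.87.
By Bélanger, y₂/y₁ = ½[√(1 + 8Fr₁²) − 1] = ½[√190.8 − 1] = 6.41.
y₂ = 6.41 × 0.102 = 0.653 m.

y₂ = 0.653 m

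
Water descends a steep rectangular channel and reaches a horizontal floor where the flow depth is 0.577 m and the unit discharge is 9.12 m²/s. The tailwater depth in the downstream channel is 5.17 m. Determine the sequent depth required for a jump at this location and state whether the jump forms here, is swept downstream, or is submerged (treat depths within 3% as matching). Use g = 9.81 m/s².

y₂ = 5.14 m; the jump forms here

V₁ = q/y₁ = 9.12/0.577 = 15.8 m/s. Fr₁ = V₁/√(g·y₁) = 15.8/√(9.81×0.577) = 6.64.
Conjugate-depth relation: y₂/y₁ = ½[√(1 + 8Fr₁²) − 1] = ½[√354.1 − 1] = 8.91.
y₂ = 8.91 × 0.577 = 5.14 m.
Tailwater y_tw = 5.17 m: y_tw ≈ y₂, so the jump forms here.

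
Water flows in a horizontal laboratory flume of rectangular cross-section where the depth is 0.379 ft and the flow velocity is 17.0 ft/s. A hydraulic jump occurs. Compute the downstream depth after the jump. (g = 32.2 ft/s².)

y₂ = 2.43 ft

Fr₁ = V₁/√(g·y₁) = 17.0/√(32.2×0.379) = 4.87.
By Bélanger, y₂/y₁ = ½[√(1 + 8Fr₁²) − 1] = ½[√190.4 − 1] = 6.40.
y₂ = 6.40 × 0.379 = 2.43 ft.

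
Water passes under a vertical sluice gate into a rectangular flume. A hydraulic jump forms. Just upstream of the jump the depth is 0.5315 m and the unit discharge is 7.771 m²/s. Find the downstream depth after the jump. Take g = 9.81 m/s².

V₁ = q/y₁ = 7.771/0.5315 = 14.62 m/s. Fr₁ = V₁/√(g·y₁) = 14.62/√(9.81×0.5315) = 6.403.
Conjugate-depth relation: y₂/y₁ = ½[√(1 + 8Fr₁²) − 1] = ½[√328.99 − 1] = 8.569.
y₂ = 8.569 × 0.5315 = 4.554 m.

y₂ = 4.554 m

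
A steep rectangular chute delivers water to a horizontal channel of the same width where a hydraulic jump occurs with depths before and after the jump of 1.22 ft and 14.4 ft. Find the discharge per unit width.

For a rectangular channel the momentum equation gives q² = ½·g·y₁·y₂·(y₁ + y₂) = ½×32.2×1.22×14.4×15.6 = 4418.
q = √4418 = 66.5 ft²/s.

q = 66.5 ft²/s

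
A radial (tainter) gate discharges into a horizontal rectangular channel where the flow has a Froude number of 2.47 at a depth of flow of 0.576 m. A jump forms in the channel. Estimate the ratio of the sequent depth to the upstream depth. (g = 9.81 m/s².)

y₂/y₁ = 3.03

Fr₁ = 2.47 (given).
Conjugate-depth relation: y₂/y₁ = ½[√(1 + 8Fr₁²) − 1] = ½[√49.81 − 1] = 3.03.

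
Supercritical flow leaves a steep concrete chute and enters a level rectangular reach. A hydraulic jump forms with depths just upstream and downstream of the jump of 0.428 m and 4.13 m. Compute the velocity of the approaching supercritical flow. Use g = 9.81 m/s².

V₁ = 14.7 m/s

For a rectangular channel the momentum equation gives q² = ½·g·y₁·y₂·(y₁ + y₂) = ½×9.81×0.428×4.13×4.56 = 39.5.
q = √39.5 = 6.29 m²/s.
V₁ = q/y₁ = 6.29/0.428 = 14.7 m/s.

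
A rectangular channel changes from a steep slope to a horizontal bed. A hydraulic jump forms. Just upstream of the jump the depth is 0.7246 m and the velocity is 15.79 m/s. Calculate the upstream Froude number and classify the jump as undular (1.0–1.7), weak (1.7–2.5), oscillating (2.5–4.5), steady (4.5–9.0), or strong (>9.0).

Fr₁ = 5.922; steady jump

Fr₁ = V₁/√(g·y₁) = 15.79/√(9.81×0.7246) = 5.922.
Fr₁ = 5.922 lies in the steady range.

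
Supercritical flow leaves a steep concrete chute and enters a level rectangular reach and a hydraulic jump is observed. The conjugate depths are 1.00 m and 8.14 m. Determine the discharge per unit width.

q = 19.1 m²/s

For a rectangular channel the momentum equation gives q² = ½·g·y₁·y₂·(y₁ + y₂) = ½×9.81×1.00×8.14×9.14 = 365.
q = √365 = 19.1 m²/s.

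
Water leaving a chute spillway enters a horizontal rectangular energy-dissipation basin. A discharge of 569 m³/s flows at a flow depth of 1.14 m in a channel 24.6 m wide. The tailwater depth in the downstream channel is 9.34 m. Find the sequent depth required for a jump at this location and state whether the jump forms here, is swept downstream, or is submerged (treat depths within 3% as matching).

y₂ = 9.23 m; the jump forms here

q = Q/b = 569/24.6 = 23.1 m²/s; V₁ = q/y₁ = 20.3 m/s. Fr₁ = V₁/√(g·y₁) = 6.07.
From the momentum equation for a rectangular channel, y₂/y₁ = ½[√(1 + 8Fr₁²) − 1] = ½[√295.5 − 1] = 8.09.
y₂ = 8.09 × 1.14 = 9.23 m.
Tailwater y_tw = 9.34 m: y_tw ≈ y₂, so the jump forms here.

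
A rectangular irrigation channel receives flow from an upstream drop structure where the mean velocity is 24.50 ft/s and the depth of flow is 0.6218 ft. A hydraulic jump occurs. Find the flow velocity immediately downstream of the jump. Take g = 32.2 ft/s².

V₂ = 3.375 ft/s

Fr₁ = V₁/√(g·y₁) = 24.50/√(32.2×0.6218) = 5.475.
Conjugate-depth relation: y₂/y₁ = ½[√(1 + 8Fr₁²) − 1] = ½[√240.84 − 1] = 7.259.
y₂ = 7.259 × 0.6218 = 4.514 ft.
q = V₁·y₁ = 24.50 × 0.6218 = 15.23 ft²/s.
V₂ = q/y₂ = 15.23/4.514 = 3.375 ft/s.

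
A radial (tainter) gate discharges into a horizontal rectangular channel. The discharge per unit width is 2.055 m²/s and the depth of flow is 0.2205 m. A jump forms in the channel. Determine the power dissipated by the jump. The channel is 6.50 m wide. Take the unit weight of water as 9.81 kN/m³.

V₁ = q/y₁ = 2.055/0.2205 = 9.320 m/s. Fr₁ = V₁/√(g·y₁) = 9.320/√(9.81×0.2205) = 6.337.
Conjugate-depth relation: y₂/y₁ = ½[√(1 + 8Fr₁²) − 1] = ½[√322.23 − 1] = 8.475.
y₂ = 8.475 × 0.2205 = 1.869 m.
Head loss: ΔE = (y₂ − y₁)³/(4y₁y₂) = (1.869 − 0.2205)³/(4×0.2205×1.869) = 4.478/1.648 = 2.717 m.
Q = q·b = 2.055 × 6.50 = 13.36 m³/s. P = γ·Q·ΔE = 9.81 × 13.36 × 2.717 = 356.0 kW.

P = 356.0 kW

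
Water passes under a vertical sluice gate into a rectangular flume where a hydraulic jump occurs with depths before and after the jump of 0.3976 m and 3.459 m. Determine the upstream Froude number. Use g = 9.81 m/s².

For a rectangular channel the momentum equation gives q² = ½·g·y₁·y₂·(y₁ + y₂) = ½×9.81×0.3976×3.459×3.857 = 26.02.
q = √26.02 = 5.101 m²/s.
V₁ = q/y₁ = 12.83 m/s; Fr₁ = V₁/√(g·y₁) = 6.496.

Fr₁ = 6.496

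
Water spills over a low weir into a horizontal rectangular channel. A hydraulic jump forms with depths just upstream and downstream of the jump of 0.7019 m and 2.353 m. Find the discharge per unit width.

q = 4.975 m²/s

For a rectangular channel the momentum equation gives q² = ½·g·y₁·y₂·(y₁ + y₂) = ½×9.81×0.7019×2.353×3.055 = 24.75.
q = √24.75 = 4.975 m²/s.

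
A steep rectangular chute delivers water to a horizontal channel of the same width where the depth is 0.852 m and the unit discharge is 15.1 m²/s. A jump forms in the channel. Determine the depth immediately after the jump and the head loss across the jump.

V₁ = q/y₁ = 15.1/0.852 = 17.7 m/s. Fr₁ = V₁/√(g·y₁) = 17.7/√(9.81×0.852) = 6.13.
Bélanger equation: y₂/y₁ = ½[√(1 + 8Fr₁²) − 1] = ½[√301.6 − 1] = 8.18.
y₂ = 8.18 × 0.852 = 6.97 m.
Head loss: ΔE = (y₂ − y₁)³/(4y₁y₂) = (6.97 − 0.852)³/(4×0.852×6.97) = 229/23.8 = 9.65 m.

y₂ = 6.97 m; ΔE = 9.65 m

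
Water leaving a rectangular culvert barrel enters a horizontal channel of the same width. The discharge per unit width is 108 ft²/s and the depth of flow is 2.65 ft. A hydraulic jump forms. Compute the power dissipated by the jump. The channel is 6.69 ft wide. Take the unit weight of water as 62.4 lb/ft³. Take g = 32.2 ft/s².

V₁ = q/y₁ = 108/2.65 = 40.8 ft/s. Fr₁ = V₁/√(g·y₁) = 40.8/√(32.2×2.65) = 4.41.
From the momentum equation for a rectangular channel, y₂/y₁ = ½[√(1 + 8Fr₁²) − 1] = ½[√156.7 − 1] = 5.76.
y₂ = 5.76 × 2.65 = 15.3 ft.
V₂ = q/y₂ = 108/15.3 = 7.08 ft/s. E₁ = y₁ + V₁²/2g = 28.4 ft; E₂ = y₂ + V₂²/2g = 16.0 ft. ΔE = E₁ − E₂ = 12.4 ft.
Q = q·b = 108 × 6.69 = 723 cfs. P = γ·Q·ΔE/550 = 62.4 × 723 × 12.4 / 550 = 1017 hp.

P = 1017 hp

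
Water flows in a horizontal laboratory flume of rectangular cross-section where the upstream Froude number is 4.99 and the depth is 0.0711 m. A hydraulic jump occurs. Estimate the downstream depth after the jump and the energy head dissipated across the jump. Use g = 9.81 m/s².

y₂ = 0.467 m; ΔE = 0.468 m

Fr₁ = 4.99 (given).
Conjugate-depth relation: y₂/y₁ = ½[√(1 + 8Fr₁²) − 1] = ½[√200.2 − 1] = 6.57.
y₂ = 6.57 × 0.0711 = 0.467 m.
Head loss: ΔE = (y₂ − y₁)³/(4y₁y₂) = (0.467 − 0.0711)³/(4×0.0711×0.467) = 0.0623/0.133 = 0.468 m.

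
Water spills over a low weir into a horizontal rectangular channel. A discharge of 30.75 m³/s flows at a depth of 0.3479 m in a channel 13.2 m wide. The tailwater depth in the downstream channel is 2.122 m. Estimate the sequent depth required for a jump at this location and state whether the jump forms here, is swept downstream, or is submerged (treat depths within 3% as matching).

q = Q/b = 30.75/13.2 = 2.330 m²/s; V₁ = q/y₁ = 6.696 m/s. Fr₁ = V₁/√(g·y₁) = 3.625.
Sequent-depth ratio: y₂/y₁ = ½[√(1 + 8Fr₁²) − 1] = ½[√106.10 − 1] = 4.650.
y₂ = 4.650 × 0.3479 = 1.618 m.
Tailwater y_tw = 2.122 m: y_tw > y₂, so the jump is submerged.

y₂ = 1.618 m; the jump is submerged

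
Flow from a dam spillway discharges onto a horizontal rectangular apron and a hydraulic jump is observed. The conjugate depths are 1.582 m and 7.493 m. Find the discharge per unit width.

For a rectangular channel the momentum equation gives q² = ½·g·y₁·y₂·(y₁ + y₂) = ½×9.81×1.582×7.493×9.075 = 527.7.
q = √527.7 = 22.97 m²/s.

q = 22.97 m²/s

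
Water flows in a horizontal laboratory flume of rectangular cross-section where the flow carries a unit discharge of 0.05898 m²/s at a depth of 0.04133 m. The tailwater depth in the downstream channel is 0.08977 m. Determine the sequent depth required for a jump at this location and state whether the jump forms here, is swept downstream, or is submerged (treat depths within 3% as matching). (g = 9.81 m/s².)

V₁ = q/y₁ = 0.05898/0.04133 = 1.427 m/s. Fr₁ = V₁/√(g·y₁) = 1.427/√(9.81×0.04133) = 2.241.
From the momentum equation for a rectangular channel, y₂/y₁ = ½[√(1 + 8Fr₁²) − 1] = ½[√41.182 − 1] = 2.709.
y₂ = 2.709 × 0.04133 = 0.1119 m.
Tailwater y_tw = 0.08977 m: y_tw < y₂, so the jump is swept downstream.

y₂ = 0.1119 m; the jump is swept downstream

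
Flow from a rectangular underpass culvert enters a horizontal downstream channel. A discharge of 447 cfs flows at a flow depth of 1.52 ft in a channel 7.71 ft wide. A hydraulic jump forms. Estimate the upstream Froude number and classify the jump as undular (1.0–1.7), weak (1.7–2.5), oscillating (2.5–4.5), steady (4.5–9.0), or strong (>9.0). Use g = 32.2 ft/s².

Fr₁ = 5.45; steady jump

q = Q/b = 447/7.71 = 58.0 ft²/s; V₁ = q/y₁ = 38.1 ft/s. Fr₁ = V₁/√(g·y₁) = 5.45.
Fr₁ = 5.45 lies in the steady range.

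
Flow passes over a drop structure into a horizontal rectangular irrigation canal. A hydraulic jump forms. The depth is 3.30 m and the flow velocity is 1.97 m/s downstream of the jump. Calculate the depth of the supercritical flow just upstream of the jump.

Fr₂ = V₂/√(g·y₂) = 1.97/√(9.81×3.30) = 0.346.
Since the conjugate-depth ratio holds either way, y₁/y₂ = ½[√(1 + 8Fr₂²) − 1] = ½[√1.959 − 1] = 0.200.
y₁ = 0.200 × 3.30 = 0.659 m.

y₁ = 0.659 m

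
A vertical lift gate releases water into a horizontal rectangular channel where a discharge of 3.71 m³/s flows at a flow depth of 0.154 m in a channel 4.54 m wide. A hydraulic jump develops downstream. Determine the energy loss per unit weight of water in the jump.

q = Q/b = 3.71/4.54 = 0.817 m²/s; V₁ = q/y₁ = 5.31 m/s. Fr₁ = V₁/√(g·y₁) = 4.32.
From the momentum equation for a rectangular channel, y₂/y₁ = ½[√(1 + 8Fr₁²) − 1] = ½[√150.1 − 1] = 5.63.
y₂ = 5.63 × 0.154 = 0.866 m.
Head loss: ΔE = (y₂ − y₁)³/(4y₁y₂) = (0.866 − 0.154)³/(4×0.154×0.866) = 0.362/0.534 = 0.677 m.

ΔE = 0.677 m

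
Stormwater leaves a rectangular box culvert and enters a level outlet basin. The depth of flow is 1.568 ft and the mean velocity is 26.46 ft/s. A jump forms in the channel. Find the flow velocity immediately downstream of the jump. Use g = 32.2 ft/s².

V₂ = 5.524 ft/s

Fr₁ = V₁/√(g·y₁) = 26.46/√(32.2×1.568) = 3.724.
Sequent-depth ratio: y₂/y₁ = ½[√(1 + 8Fr₁²) − 1] = ½[√111.93 − 1] = 4.790.
y₂ = 4.790 × 1.568 = 7.511 ft.
q = V₁·y₁ = 26.46 × 1.568 = 41.49 ft²/s.
V₂ = q/y₂ = 41.49/7.511 = 5.524 ft/s.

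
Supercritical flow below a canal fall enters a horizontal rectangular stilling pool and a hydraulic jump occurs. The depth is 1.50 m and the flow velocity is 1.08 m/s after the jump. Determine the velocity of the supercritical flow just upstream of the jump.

Fr₂ = V₂/√(g·y₂) = 1.08/√(9.81×1.50) = 0.282.
The Bélanger relation is symmetric: y₁/y₂ = ½[√(1 + 8Fr₂²) − 1] = ½[√1.634 − 1] = 0.139.
y₁ = 0.139 × 1.50 = 0.209 m.
V₁ = q/y₁ = 1.62/0.209 = 7.76 m/s.

V₁ = 7.76 m/s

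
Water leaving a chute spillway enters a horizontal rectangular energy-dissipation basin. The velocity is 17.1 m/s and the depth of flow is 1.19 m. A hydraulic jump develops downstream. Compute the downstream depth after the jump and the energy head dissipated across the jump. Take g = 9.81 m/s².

y₂ = 7.85 m; ΔE = 7.90 m

Fr₁ = V₁/√(g·y₁) = 17.1/√(9.81×1.19) = 5.00.
Bélanger equation: y₂/y₁ = ½[√(1 + 8Fr₁²) − 1] = ½[√201.4 − 1] = 6.60.
y₂ = 6.60 × 1.19 = 7.85 m.
Head loss: ΔE = (y₂ − y₁)³/(4y₁y₂) = (7.85 − 1.19)³/(4×1.19×7.85) = 295/37.4 = 7.90 m.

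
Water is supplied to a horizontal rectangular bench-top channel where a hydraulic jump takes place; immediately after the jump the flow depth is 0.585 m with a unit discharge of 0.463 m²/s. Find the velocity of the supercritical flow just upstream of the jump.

V₁ = 4.29 m/s

V₂ = q/y₂ = 0.463/0.585 = 0.791 m/s; Fr₂ = V₂/√(g·y₂) = 0.330.
Since the conjugate-depth ratio holds either way, y₁/y₂ = ½[√(1 + 8Fr₂²) − 1] = ½[√1.873 − 1] = 0.184.
y₁ = 0.184 × 0.585 = 0.108 m.
V₁ = q/y₁ = 0.463/0.108 = 4.29 m/s.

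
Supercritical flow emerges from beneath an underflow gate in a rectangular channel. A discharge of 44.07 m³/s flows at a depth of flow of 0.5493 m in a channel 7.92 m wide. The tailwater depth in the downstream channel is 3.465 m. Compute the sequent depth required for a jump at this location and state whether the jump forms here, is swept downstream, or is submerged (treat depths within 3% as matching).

q = Q/b = 44.07/7.92 = 5.564 m²/s; V₁ = q/y₁ = 10.13 m/s. Fr₁ = V₁/√(g·y₁) = 4.364.
Bélanger equation: y₂/y₁ = ½[√(1 + 8Fr₁²) − 1] = ½[√153.34 − 1] = 5.692.
y₂ = 5.692 × 0.5493 = 3.126 m.
Tailwater y_tw = 3.465 m: y_tw > y₂, so the jump is submerged.

y₂ = 3.126 m; the jump is submerged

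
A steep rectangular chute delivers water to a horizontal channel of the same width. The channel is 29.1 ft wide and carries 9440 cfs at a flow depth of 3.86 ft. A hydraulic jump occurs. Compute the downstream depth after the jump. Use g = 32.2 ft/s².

q = Q/b = 9440/29.1 = 324 ft²/s; V₁ = q/y₁ = 84.0 ft/s. Fr₁ = V₁/√(g·y₁) = 7.54.
Bélanger equation: y₂/y₁ = ½[√(1 + 8Fr₁²) − 1] = ½[√455.6 − 1] = 10.2.
y₂ = 10.2 × 3.86 = 39.3 ft.

y₂ = 39.3 ft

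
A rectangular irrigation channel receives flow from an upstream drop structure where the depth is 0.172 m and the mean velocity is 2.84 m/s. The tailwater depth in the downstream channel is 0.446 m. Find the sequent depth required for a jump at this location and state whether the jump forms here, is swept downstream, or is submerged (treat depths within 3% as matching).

y₂ = 0.453 m; the jump forms here

Fr₁ = V₁/√(g·y₁) = 2.84/√(9.81×0.172) = 2.19.
Conjugate-depth relation: y₂/y₁ = ½[√(1 + 8Fr₁²) − 1] = ½[√39.24 − 1] = 2.63.
y₂ = 2.63 × 0.172 = 0.453 m.
Tailwater y_tw = 0.446 m: y_tw ≈ y₂, so the jump forms here.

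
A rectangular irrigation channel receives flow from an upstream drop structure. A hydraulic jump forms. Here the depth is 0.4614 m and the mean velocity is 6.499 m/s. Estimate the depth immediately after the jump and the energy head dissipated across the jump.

y₂ = 1.776 m; ΔE = 0.6930 m

Fr₁ = V₁/√(g·y₁) = 6.499/√(9.81×0.4614) = 3.055.
From the momentum equation for a rectangular channel, y₂/y₁ = ½[√(1 + 8Fr₁²) − 1] = ½[√75.651 − 1] = 3.849.
y₂ = 3.849 × 0.4614 = 1.776 m.
Head loss: ΔE = (y₂ − y₁)³/(4y₁y₂) = (1.776 − 0.4614)³/(4×0.4614×1.776) = 2.271/3.278 = 0.6930 m.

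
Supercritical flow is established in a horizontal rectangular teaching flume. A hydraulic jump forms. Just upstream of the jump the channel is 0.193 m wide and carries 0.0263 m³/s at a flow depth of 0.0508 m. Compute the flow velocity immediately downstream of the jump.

V₂ = 0.548 m/s

q = Q/b = 0.0263/0.193 = 0.136 m²/s; V₁ = q/y₁ = 2.68 m/s. Fr₁ = V₁/√(g·y₁) = 3.80.
Sequent-depth ratio: y₂/y₁ = ½[√(1 + 8Fr₁²) − 1] = ½[√116.5 − 1] = 4.90.
y₂ = 4.90 × 0.0508 = 0.249 m.
V₂ = q/y₂ = 0.136/0.249 = 0.548 m/s.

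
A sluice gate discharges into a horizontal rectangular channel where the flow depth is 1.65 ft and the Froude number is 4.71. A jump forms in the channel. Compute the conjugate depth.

y₂ = 10.2 ft

Fr₁ = 4.71 (given).
Sequent-depth ratio: y₂/y₁ = ½[√(1 + 8Fr₁²) − 1] = ½[√178.5 − 1] = 6.18.
y₂ = 6.18 × 1.65 = 10.2 ft.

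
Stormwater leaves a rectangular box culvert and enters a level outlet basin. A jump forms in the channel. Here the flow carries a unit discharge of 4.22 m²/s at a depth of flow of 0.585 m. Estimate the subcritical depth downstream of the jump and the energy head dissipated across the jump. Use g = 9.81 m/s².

y₂ = 2.22 m; ΔE = 0.837 m

V₁ = q/y₁ = 4.22/0.585 = 7.21 m/s. Fr₁ = V₁/√(g·y₁) = 7.21/√(9.81×0.585) = 3.01.
From the momentum equation for a rectangular channel, y₂/y₁ = ½[√(1 + 8Fr₁²) − 1] = ½[√73.54 − 1] = 3.79.
y₂ = 3.79 × 0.585 = 2.22 m.
Head loss: ΔE = (y₂ − y₁)³/(4y₁y₂) = (2.22 − 0.585)³/(4×0.585×2.22) = 4.34/5.19 = 0.837 m.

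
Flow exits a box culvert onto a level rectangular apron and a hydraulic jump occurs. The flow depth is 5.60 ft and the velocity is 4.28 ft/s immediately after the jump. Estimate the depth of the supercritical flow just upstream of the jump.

Fr₂ = V₂/√(g·y₂) = 4.28/√(32.2×5.60) = 0.319.
Since the conjugate-depth ratio holds either way, y₁/y₂ = ½[√(1 + 8Fr₂²) − 1] = ½[√1.813 − 1] = 0.173.
y₁ = 0.173 × 5.60 = 0.970 ft.

y₁ = 0.970 ft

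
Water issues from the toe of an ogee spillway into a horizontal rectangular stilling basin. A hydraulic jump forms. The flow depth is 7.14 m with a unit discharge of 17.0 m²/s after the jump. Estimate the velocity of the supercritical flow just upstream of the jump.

V₂ = q/y₂ = 17.0/7.14 = 2.38 m/s; Fr₂ = V₂/√(g·y₂) = 0.284.
From the momentum equation (using Fr₂), y₁/y₂ = ½[√(1 + 8Fr₂²) − 1] = ½[√1.647 − 1] = 0.142.
y₁ = 0.142 × 7.14 = 1.01 m.
V₁ = q/y₁ = 17.0/1.01 = 16.8 m/s.

V₁ = 16.8 m/s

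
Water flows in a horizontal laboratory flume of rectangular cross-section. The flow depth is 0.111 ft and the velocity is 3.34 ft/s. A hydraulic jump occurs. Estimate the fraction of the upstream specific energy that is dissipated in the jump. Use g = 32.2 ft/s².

ΔE/E₁ = 0.0549 (5.49%)

Fr₁ = V₁/√(g·y₁) = 3.34/√(32.2×0.111) = 1.77.
Bélanger equation: y₂/y₁ = ½[√(1 + 8Fr₁²) − 1] = ½[√25.97 − 1] = 2.05.
y₂ = 2.05 × 0.111 = 0.227 ft.
E₁ = y₁ + V₁²/2g = 0.284 ft. ΔE = (y₂ − y₁)³/(4y₁y₂) = 0.0156 ft. ΔE/E₁ = 0.0156/0.284 = 0.0549.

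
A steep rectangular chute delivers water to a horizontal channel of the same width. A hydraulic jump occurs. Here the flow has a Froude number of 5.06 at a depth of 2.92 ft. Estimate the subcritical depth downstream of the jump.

Fr₁ = 5.06 (given).
Sequent-depth ratio: y₂/y₁ = ½[√(1 + 8Fr₁²) − 1] = ½[√205.8 − 1] = 6.67.
y₂ = 6.67 × 2.92 = 19.5 ft.

y₂ = 19.5 ft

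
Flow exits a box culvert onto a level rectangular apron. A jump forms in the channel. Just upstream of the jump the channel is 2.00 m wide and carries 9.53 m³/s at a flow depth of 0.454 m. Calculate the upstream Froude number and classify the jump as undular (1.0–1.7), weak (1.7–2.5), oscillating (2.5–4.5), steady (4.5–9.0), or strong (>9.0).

Fr₁ = 4.97; steady jump

q = Q/b = 9.53/2.00 = 4.76 m²/s; V₁ = q/y₁ = 10.5 m/s. Fr₁ = V₁/√(g·y₁) = 4.97.
Fr₁ = 4.97 lies in the steady range.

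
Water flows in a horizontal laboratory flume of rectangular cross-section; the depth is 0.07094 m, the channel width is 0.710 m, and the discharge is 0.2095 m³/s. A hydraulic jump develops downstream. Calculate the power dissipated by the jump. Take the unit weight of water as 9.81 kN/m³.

P = 0.9583 kW

q = Q/b = 0.2095/0.710 = 0.2951 m²/s; V₁ = q/y₁ = 4.159 m/s. Fr₁ = V₁/√(g·y₁) = 4.986.
Conjugate-depth relation: y₂/y₁ = ½[√(1 + 8Fr₁²) − 1] = ½[√199.88 − 1] = 6.569.
y₂ = 6.569 × 0.07094 = 0.4660 m.
Head loss: ΔE = (y₂ − y₁)³/(4y₁y₂) = (0.4660 − 0.07094)³/(4×0.07094×0.4660) = 0.06166/0.1322 = 0.4663 m.
P = γ·Q·ΔE = 9.81 × 0.2095 × 0.4663 = 0.9583 kW.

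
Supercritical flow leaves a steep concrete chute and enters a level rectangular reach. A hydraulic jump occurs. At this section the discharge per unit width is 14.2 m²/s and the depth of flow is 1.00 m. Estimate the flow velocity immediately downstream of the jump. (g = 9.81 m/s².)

V₁ = q/y₁ = 14.2/1.00 = 14.2 m/s. Fr₁ = V₁/√(g·y₁) = 14.2/√(9.81×1.00) = 4.53.
Sequent-depth ratio: y₂/y₁ = ½[√(1 + 8Fr₁²) − 1] = ½[√165.4 − 1] = 5.93.
y₂ = 5.93 × 1.00 = 5.93 m.
V₂ = q/y₂ = 14.2/5.93 = 2.39 m/s.

V₂ = 2.39 m/s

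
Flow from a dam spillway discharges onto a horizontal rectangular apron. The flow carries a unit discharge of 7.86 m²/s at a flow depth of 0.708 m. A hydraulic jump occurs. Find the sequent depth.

y₂ = 3.88 m

V₁ = q/y₁ = 7.86/0.708 = 11.1 m/s. Fr₁ = V₁/√(g·y₁) = 11.1/√(9.81×0.708) = 4.21.
Sequent-depth ratio: y₂/y₁ = ½[√(1 + 8Fr₁²) − 1] = ½[√143.0 − 1] = 5.48.
y₂ = 5.48 × 0.708 = 3.88 m.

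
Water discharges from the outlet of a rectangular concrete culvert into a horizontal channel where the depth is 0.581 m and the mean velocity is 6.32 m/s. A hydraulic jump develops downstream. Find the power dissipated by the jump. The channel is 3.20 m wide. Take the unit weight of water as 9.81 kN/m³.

Fr₁ = V₁/√(g·y₁) = 6.32/√(9.81×0.581) = 2.65.
Sequent-depth ratio: y₂/y₁ = ½[√(1 + 8Fr₁²) − 1] = ½[√57.06 − 1] = 3.28.
y₂ = 3.28 × 0.581 = 1.90 m.
q = V₁·y₁ = 6.32 × 0.581 = 3.67 m²/s. V₂ = q/y₂ = 3.67/1.90 = 1.93 m/s. E₁ = y₁ + V₁²/2g = 2.62 m; E₂ = y₂ + V₂²/2g = 2.09 m. ΔE = E₁ − E₂ = 0.523 m.
Q = q·b = 3.67 × 3.20 = 11.8 m³/s. P = γ·Q·ΔE = 9.81 × 11.8 × 0.523 = 60.3 kW.

P = 60.3 kW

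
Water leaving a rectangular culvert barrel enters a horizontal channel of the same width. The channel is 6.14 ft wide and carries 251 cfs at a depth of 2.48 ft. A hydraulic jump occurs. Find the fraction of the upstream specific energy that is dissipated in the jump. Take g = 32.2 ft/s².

q = Q/b = 251/6.14 = 40.9 ft²/s; V₁ = q/y₁ = 16.5 ft/s. Fr₁ = V₁/√(g·y₁) = 1.84.
Bélanger equation: y₂/y₁ = ½[√(1 + 8Fr₁²) − 1] = ½[√28.22 − 1] = 2.16.
y₂ = 2.16 × 2.48 = 5.35 ft.
E₁ = y₁ + V₁²/2g = 6.70 ft. ΔE = (y₂ − y₁)³/(4y₁y₂) = 0.444 ft. ΔE/E₁ = 0.444/6.70 = 0.0663.

ΔE/E₁ = 0.0663 (6.63%)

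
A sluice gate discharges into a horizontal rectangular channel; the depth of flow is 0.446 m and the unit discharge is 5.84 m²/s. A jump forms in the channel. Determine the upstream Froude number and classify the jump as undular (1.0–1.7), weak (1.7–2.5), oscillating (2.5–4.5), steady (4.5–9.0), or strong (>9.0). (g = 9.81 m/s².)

V₁ = q/y₁ = 5.84/0.446 = 13.1 m/s. Fr₁ = V₁/√(g·y₁) = 13.1/√(9.81×0.446) = 6.26.
Fr₁ = 6.26 lies in the steady range.

Fr₁ = 6.26; steady jump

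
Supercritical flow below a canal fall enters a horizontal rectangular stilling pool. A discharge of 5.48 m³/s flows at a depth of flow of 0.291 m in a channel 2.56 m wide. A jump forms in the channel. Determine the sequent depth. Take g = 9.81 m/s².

q = Q/b = 5.48/2.56 = 2.14 m²/s; V₁ = q/y₁ = 7.36 m/s. Fr₁ = V₁/√(g·y₁) = 4.35.
Sequent-depth ratio: y₂/y₁ = ½[√(1 + 8Fr₁²) − 1] = ½[√152.6 − 1] = 5.68.
y₂ = 5.68 × 0.291 = 1.65 m.

y₂ = 1.65 m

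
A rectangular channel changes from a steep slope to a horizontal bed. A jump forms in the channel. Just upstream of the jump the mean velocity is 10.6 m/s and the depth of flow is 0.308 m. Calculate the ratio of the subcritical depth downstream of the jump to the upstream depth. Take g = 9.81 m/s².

Fr₁ = V₁/√(g·y₁) = 10.6/√(9.81×0.308) = 6.10.
Conjugate-depth relation: y₂/y₁ = ½[√(1 + 8Fr₁²) − 1] = ½[√298.5 − 1] = 8.14.

y₂/y₁ = 8.14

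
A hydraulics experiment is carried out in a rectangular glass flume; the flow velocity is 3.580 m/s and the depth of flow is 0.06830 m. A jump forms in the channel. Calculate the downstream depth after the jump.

y₂ = 0.3897 m

Fr₁ = V₁/√(g·y₁) = 3.580/√(9.81×0.06830) = 4.374.
Bélanger equation: y₂/y₁ = ½[√(1 + 8Fr₁²) − 1] = ½[√154.03 − 1] = 5.705.
y₂ = 5.705 × 0.06830 = 0.3897 m.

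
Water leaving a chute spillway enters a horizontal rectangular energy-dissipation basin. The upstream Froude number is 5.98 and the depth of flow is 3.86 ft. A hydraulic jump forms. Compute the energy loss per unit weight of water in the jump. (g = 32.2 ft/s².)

ΔE = 41.0 ft

Fr₁ = 5.98 (given).
Conjugate-depth relation: y₂/y₁ = ½[√(1 + 8Fr₁²) − 1] = ½[√287.1 − 1] = 7.97.
y₂ = 7.97 × 3.86 = 30.8 ft.
Head loss: ΔE = (y₂ − y₁)³/(4y₁y₂) = (30.8 − 3.86)³/(4×3.86×30.8) = 19489/475 = 41.0 ft.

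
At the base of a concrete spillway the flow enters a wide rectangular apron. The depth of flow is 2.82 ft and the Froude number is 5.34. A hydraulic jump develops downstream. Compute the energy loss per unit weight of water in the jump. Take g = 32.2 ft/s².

Fr₁ = 5.34 (given).
Sequent-depth ratio: y₂/y₁ = ½[√(1 + 8Fr₁²) − 1] = ½[√229.1 − 1] = 7.07.
y₂ = 7.07 × 2.82 = 19.9 ft.
V₁ = Fr₁·√(g·y₁) = 5.34×√(32.2×2.82) = 50.9 ft/s; q = V₁·y₁ = 143 ft²/s. V₂ = q/y₂ = 143/19.9 = 7.20 ft/s. E₁ = y₁ + V₁²/2g = 43.0 ft; E₂ = y₂ + V₂²/2g = 20.7 ft. ΔE = E₁ − E₂ = 22.3 ft.

ΔE = 22.3 ft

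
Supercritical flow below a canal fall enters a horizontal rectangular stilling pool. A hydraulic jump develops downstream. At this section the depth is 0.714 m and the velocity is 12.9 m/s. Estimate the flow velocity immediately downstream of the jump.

V₂ = 2.01 m/s

Fr₁ = V₁/√(g·y₁) = 12.9/√(9.81×0.714) = 4.87.
Bélanger equation: y₂/y₁ = ½[√(1 + 8Fr₁²) − 1] = ½[√191.1 − 1] = 6.41.
y₂ = 6.41 × 0.714 = 4.58 m.
q = V₁·y₁ = 12.9 × 0.714 = 9.21 m²/s.
V₂ = q/y₂ = 9.21/4.58 = 2.01 m/s.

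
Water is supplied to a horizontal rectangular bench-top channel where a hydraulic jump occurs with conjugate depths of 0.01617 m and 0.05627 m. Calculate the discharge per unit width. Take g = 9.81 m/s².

q = 0.01798 m²/s

For a rectangular channel the momentum equation gives q² = ½·g·y₁·y₂·(y₁ + y₂) = ½×9.81×0.01617×0.05627×0.07244 = 0.0003233.
q = √0.0003233 = 0.01798 m²/s.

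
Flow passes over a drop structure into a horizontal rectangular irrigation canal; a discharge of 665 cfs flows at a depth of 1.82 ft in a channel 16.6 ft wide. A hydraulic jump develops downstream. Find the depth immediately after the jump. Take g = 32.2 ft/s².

q = Q/b = 665/16.6 = 40.1 ft²/s; V₁ = q/y₁ = 22.0 ft/s. Fr₁ = V₁/√(g·y₁) = 2.88.
By Bélanger, y₂/y₁ = ½[√(1 + 8Fr₁²) − 1] = ½[√67.14 − 1] = 3.60.
y₂ = 3.60 × 1.82 = 6.55 ft.

y₂ = 6.55 ft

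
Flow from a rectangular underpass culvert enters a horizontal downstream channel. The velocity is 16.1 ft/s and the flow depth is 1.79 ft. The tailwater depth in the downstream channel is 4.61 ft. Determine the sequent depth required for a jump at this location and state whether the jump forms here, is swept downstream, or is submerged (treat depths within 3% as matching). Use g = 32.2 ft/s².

y₂ = 4.55 ft; the jump forms here

Fr₁ = V₁/√(g·y₁) = 16.1/√(32.2×1.79) = 2.12.
Conjugate-depth relation: y₂/y₁ = ½[√(1 + 8Fr₁²) − 1] = ½[√36.98 − 1] = 2.54.
y₂ = 2.54 × 1.79 = 4.55 ft.
Tailwater y_tw = 4.61 ft: y_tw ≈ y₂, so the jump forms here.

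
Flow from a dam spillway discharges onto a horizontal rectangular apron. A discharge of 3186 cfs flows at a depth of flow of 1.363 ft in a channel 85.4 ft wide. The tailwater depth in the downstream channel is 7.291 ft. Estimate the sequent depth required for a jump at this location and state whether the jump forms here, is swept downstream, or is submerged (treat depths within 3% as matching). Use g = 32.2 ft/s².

y₂ = 7.312 ft; the jump forms here

q = Q/b = 3186/85.4 = 37.31 ft²/s; V₁ = q/y₁ = 27.37 ft/s. Fr₁ = V₁/√(g·y₁) = 4.132.
Conjugate-depth relation: y₂/y₁ = ½[√(1 + 8Fr₁²) − 1] = ½[√137.56 − 1] = 5.364.
y₂ = 5.364 × 1.363 = 7.312 ft.
Tailwater y_tw = 7.291 ft: y_tw ≈ y₂, so the jump forms here.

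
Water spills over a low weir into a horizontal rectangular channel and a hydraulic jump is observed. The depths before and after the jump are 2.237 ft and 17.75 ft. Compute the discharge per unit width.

For a rectangular channel the momentum equation gives q² = ½·g·y₁·y₂·(y₁ + y₂) = ½×32.2×2.237×17.75×19.99 = 12777.
q = √12777 = 113.0 ft²/s.

q = 113.0 ft²/s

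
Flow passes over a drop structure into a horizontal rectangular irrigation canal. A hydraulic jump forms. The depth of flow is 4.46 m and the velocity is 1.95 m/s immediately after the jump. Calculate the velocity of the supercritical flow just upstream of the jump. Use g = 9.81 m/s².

Fr₂ = V₂/√(g·y₂) = 1.95/√(9.81×4.46) = 0.295.
The Bélanger relation is symmetric: y₁/y₂ = ½[√(1 + 8Fr₂²) − 1] = ½[√1.695 − 1] = 0.151.
y₁ = 0.151 × 4.46 = 0.674 m.
V₁ = q/y₁ = 8.70/0.674 = 12.9 m/s.

V₁ = 12.9 m/s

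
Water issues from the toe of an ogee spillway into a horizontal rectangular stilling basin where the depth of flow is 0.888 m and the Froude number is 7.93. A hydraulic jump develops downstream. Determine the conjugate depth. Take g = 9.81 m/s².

Fr₁ = 7.93 (given).
Bélanger equation: y₂/y₁ = ½[√(1 + 8Fr₁²) − 1] = ½[√504.1 − 1] = 10.7.
y₂ = 10.7 × 0.888 = 9.52 m.

y₂ = 9.52 m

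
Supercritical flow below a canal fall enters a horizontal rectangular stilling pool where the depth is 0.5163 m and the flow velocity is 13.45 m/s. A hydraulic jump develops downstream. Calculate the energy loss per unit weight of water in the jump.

ΔE = 5.478 m

Fr₁ = V₁/√(g·y₁) = 13.45/√(9.81×0.5163) = 5.976.
Sequent-depth ratio: y₂/y₁ = ½[√(1 + 8Fr₁²) − 1] = ½[√286.73 − 1] = 7.967.
y₂ = 7.967 × 0.5163 = 4.113 m.
Head loss: ΔE = (y₂ − y₁)³/(4y₁y₂) = (4.113 − 0.5163)³/(4×0.5163×4.113) = 46.53/8.495 = 5.478 m.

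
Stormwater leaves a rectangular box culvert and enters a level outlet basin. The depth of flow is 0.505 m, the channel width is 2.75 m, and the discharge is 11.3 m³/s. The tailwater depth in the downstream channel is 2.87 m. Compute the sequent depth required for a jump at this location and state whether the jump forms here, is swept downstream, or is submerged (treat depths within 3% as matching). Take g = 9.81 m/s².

y₂ = 2.37 m; the jump is submerged

q = Q/b = 11.3/2.75 = 4.11 m²/s; V₁ = q/y₁ = 8.14 m/s. Fr₁ = V₁/√(g·y₁) = 3.66.
From the momentum equation for a rectangular channel, y₂/y₁ = ½[√(1 + 8Fr₁²) − 1] = ½[√107.9 − 1] = 4.69.
y₂ = 4.69 × 0.505 = 2.37 m.
Tailwater y_tw = 2.87 m: y_tw > y₂, so the jump is submerged.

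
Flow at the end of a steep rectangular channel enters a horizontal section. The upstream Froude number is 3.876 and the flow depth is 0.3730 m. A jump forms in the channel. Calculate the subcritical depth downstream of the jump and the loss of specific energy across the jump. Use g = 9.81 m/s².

y₂ = 1.867 m; ΔE = 1.196 m

Fr₁ = 3.876 (given).
Bélanger equation: y₂/y₁ = ½[√(1 + 8Fr₁²) − 1] = ½[√121.19 − 1] = 5.004.
y₂ = 5.004 × 0.3730 = 1.867 m.
Head loss: ΔE = (y₂ − y₁)³/(4y₁y₂) = (1.867 − 0.3730)³/(4×0.3730×1.867) = 3.332/2.785 = 1.196 m.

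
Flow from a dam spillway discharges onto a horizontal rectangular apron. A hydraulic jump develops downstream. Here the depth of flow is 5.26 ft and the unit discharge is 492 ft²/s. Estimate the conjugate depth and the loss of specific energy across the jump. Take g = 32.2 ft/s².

y₂ = 50.9 ft; ΔE = 88.8 ft

V₁ = q/y₁ = 492/5.26 = 93.5 ft/s. Fr₁ = V₁/√(g·y₁) = 93.5/√(32.2×5.26) = 7.19.
Conjugate-depth relation: y₂/y₁ = ½[√(1 + 8Fr₁²) − 1] = ½[√414.2 − 1] = 9.68.
y₂ = 9.68 × 5.26 = 50.9 ft.
V₂ = q/y₂ = 492/50.9 = 9.67 ft/s. E₁ = y₁ + V₁²/2g = 141 ft; E₂ = y₂ + V₂²/2g = 52.3 ft. ΔE = E₁ − E₂ = 88.8 ft.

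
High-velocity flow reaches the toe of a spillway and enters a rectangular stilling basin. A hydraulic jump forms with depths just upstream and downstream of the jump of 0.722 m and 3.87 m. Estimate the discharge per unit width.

For a rectangular channel the momentum equation gives q² = ½·g·y₁·y₂·(y₁ + y₂) = ½×9.81×0.722×3.87×4.59 = 62.9.
q = √62.9 = 7.93 m²/s.

q = 7.93 m²/s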